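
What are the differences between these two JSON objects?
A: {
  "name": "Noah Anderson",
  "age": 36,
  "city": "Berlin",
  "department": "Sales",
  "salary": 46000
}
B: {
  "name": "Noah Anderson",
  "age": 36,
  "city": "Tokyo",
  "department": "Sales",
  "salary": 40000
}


Comparing each field (in key order):
  name: same
  age: same
  city: DIFFERENT
  department: same
  salary: DIFFERENT
Differences:
  city: Berlin -> Tokyo
  salary: 46000 -> 40000

2 field(s) changed

2 changes: city, salary


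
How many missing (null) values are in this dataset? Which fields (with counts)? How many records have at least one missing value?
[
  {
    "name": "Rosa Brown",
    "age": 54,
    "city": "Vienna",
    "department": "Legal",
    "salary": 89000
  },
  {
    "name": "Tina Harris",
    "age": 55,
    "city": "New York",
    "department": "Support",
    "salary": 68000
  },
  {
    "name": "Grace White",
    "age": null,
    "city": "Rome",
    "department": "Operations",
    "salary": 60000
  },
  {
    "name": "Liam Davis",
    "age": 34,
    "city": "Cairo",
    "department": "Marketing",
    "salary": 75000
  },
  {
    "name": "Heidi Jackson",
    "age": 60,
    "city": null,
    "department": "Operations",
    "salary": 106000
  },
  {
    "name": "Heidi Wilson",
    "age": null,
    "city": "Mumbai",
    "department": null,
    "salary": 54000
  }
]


Checking for missing (null) values in 6 records:

  Rosa Brown: complete
  Tina Harris: complete
  Grace White: age
  Liam Davis: complete
  Heidi Jackson: city
  Heidi Wilson: age, department

Per field:
  name: 0 missing
  age: 2 missing
  city: 1 missing
  department: 1 missing
  salary: 0 missing

Total missing values: 4
Records with any missing: 3

4 missing values (age: 2, city: 1, department: 1); 3 incomplete records


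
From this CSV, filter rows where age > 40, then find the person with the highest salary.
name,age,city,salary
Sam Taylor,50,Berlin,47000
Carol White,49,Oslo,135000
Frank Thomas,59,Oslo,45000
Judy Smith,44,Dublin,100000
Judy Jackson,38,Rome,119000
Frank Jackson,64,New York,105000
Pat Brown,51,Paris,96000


Filter: age > 40
Sort by: salary (descending)

Filtered records (6):
  Carol White, age 49, salary $135000
  Frank Jackson, age 64, salary $105000
  Judy Smith, age 44, salary $100000
  Pat Brown, age 51, salary $96000
  Sam Taylor, age 50, salary $47000
  Frank Thomas, age 59, salary $45000

Highest salary: Carol White ($135000)

Carol White


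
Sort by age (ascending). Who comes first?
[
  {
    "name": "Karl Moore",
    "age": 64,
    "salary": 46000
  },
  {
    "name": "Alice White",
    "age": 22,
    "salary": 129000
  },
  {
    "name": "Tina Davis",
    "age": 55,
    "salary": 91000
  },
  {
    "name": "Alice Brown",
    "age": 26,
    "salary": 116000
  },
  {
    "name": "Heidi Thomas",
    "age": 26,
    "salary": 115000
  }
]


Sort by: age (ascending)

Sorted order:
  1. Alice White (age = 22)
  2. Alice Brown (age = 26)
  3. Heidi Thomas (age = 26)
  4. Tina Davis (age = 55)
  5. Karl Moore (age = 64)

First: Alice White

Alice White


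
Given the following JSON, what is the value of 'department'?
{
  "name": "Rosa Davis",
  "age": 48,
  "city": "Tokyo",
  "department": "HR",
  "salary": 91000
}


Looking up field 'department'
Value: HR

HR


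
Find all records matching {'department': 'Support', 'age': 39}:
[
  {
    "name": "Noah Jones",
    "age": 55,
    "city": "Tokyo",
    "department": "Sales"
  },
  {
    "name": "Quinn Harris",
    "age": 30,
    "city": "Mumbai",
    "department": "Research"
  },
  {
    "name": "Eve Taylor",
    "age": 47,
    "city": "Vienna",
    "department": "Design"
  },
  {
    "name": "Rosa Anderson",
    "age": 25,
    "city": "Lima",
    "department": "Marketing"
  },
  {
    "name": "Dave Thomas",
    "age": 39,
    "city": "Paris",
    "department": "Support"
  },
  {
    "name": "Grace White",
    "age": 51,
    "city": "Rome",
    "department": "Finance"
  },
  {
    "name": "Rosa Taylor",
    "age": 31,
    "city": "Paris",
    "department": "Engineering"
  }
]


Search criteria: {'department': 'Support', 'age': 39}

Checking 7 records:
  Noah Jones: {department: Sales, age: 55}
  Quinn Harris: {department: Research, age: 30}
  Eve Taylor: {department: Design, age: 47}
  Rosa Anderson: {department: Marketing, age: 25}
  Dave Thomas: {department: Support, age: 39} <-- MATCH
  Grace White: {department: Finance, age: 51}
  Rosa Taylor: {department: Engineering, age: 31}

Matches: ["Dave Thomas"]

["Dave Thomas"]


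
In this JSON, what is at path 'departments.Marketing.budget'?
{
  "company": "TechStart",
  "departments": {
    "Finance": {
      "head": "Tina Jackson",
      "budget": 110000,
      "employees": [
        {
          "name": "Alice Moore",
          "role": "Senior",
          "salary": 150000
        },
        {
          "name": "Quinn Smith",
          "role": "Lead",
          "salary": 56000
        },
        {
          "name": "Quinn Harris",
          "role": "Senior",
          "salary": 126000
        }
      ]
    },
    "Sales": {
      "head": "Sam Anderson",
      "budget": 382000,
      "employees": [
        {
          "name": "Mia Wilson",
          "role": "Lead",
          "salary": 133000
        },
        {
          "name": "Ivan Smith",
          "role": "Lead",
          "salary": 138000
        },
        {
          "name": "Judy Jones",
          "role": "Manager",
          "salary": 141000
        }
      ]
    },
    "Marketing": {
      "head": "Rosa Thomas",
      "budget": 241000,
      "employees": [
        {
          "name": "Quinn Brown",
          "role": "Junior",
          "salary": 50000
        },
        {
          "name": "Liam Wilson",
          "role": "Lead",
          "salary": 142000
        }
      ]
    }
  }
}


Path: departments.Marketing.budget

Navigate:
  -> departments
  -> Marketing
  -> budget = 241000

241000


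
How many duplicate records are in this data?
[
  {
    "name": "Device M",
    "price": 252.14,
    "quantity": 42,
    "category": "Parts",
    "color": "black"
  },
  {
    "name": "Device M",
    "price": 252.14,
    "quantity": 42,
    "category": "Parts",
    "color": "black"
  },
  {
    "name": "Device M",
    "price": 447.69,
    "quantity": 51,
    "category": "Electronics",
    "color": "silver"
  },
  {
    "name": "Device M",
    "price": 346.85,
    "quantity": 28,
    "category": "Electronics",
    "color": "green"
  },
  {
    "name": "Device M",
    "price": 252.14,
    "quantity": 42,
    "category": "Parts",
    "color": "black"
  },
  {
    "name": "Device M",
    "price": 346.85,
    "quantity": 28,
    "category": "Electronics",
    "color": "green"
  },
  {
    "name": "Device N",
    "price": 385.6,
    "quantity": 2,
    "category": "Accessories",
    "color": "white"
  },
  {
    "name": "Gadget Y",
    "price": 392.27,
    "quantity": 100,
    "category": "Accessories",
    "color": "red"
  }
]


Checking 8 records for duplicates:

  Row 1: Device M ($252.14, qty 42)
  Row 2: Device M ($252.14, qty 42) <-- DUPLICATE
  Row 3: Device M ($447.69, qty 51)
  Row 4: Device M ($346.85, qty 28)
  Row 5: Device M ($252.14, qty 42) <-- DUPLICATE
  Row 6: Device M ($346.85, qty 28) <-- DUPLICATE
  Row 7: Device N ($385.6, qty 2)
  Row 8: Gadget Y ($392.27, qty 100)

Duplicates found: 3
Unique records: 5

3 duplicates, 5 unique


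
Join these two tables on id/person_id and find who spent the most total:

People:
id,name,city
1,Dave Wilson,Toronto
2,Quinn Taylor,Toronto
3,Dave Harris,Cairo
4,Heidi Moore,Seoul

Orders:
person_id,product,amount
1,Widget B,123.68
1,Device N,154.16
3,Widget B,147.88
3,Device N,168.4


Join on: people.id = orders.person_id

Joined rows:
  Dave Wilson (Toronto) bought Widget B for $123.68
  Dave Wilson (Toronto) bought Device N for $154.16
  Dave Harris (Cairo) bought Widget B for $147.88
  Dave Harris (Cairo) bought Device N for $168.4

Total per person:
  Dave Harris: $316.28
  Dave Wilson: $277.84

Top spender: Dave Harris ($316.28)

Dave Harris ($316.28)


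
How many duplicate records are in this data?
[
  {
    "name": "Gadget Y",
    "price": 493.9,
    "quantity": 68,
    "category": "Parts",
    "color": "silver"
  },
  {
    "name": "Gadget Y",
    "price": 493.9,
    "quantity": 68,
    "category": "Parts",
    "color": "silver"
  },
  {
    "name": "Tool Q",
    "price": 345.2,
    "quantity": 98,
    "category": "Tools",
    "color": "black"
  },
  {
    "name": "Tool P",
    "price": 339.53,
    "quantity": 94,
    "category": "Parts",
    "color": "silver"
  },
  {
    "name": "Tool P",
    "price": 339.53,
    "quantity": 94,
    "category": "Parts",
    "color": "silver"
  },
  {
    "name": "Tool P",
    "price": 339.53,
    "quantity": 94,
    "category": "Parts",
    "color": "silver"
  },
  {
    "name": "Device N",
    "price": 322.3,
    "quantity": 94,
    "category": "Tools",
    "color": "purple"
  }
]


Checking 7 records for duplicates:

  Row 1: Gadget Y ($493.9, qty 68)
  Row 2: Gadget Y ($493.9, qty 68) <-- DUPLICATE
  Row 3: Tool Q ($345.2, qty 98)
  Row 4: Tool P ($339.53, qty 94)
  Row 5: Tool P ($339.53, qty 94) <-- DUPLICATE
  Row 6: Tool P ($339.53, qty 94) <-- DUPLICATE
  Row 7: Device N ($322.3, qty 94)

Duplicates found: 3
Unique records: 4

3 duplicates, 4 unique


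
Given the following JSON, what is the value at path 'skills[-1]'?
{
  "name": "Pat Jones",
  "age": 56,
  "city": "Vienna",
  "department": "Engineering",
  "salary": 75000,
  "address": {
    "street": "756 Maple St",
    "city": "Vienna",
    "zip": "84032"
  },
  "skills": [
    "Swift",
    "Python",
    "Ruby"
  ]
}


Query: skills[-1]
Path: skills -> last element
Value: Ruby

Ruby


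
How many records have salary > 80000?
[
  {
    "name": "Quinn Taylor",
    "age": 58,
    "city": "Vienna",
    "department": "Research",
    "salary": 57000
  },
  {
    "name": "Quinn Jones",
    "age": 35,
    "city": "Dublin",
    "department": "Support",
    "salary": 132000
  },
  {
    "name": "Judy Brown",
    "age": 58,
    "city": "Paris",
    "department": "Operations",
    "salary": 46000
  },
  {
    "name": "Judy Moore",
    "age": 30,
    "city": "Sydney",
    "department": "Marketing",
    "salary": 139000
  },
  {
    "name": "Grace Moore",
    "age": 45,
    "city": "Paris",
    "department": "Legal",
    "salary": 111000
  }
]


Data: 5 records
Condition: salary > 80000

Checking each record:
  Quinn Taylor: 57000
  Quinn Jones: 132000 MATCH
  Judy Brown: 46000
  Judy Moore: 139000 MATCH
  Grace Moore: 111000 MATCH

Count: 3

3


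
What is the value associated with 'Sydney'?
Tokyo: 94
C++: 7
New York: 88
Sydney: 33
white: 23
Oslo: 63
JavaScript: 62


Looking up key 'Sydney'
Value: 33

33


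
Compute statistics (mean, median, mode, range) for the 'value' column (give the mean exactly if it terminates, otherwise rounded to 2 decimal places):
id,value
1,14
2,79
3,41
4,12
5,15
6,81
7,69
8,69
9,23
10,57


Data: [14, 79, 41, 12, 15, 81, 69, 69, 23, 57]
Count: 10
Sum: 460
Mean: 460/10 = 46
Sorted: [12, 14, 15, 23, 41, 57, 69, 69, 79, 81]
Median: 49.0
Mode: 69 (2 times)
Range: 81 - 12 = 69
Min: 12, Max: 81

mean=46, median=49.0, mode=69, range=69


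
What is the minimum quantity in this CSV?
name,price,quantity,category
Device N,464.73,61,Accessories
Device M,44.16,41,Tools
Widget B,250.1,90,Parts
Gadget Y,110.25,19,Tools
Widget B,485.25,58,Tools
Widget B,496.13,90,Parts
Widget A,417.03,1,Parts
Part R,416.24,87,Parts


Computing minimum quantity:
Values: [61, 41, 90, 19, 58, 90, 1, 87]
Min = 1

1


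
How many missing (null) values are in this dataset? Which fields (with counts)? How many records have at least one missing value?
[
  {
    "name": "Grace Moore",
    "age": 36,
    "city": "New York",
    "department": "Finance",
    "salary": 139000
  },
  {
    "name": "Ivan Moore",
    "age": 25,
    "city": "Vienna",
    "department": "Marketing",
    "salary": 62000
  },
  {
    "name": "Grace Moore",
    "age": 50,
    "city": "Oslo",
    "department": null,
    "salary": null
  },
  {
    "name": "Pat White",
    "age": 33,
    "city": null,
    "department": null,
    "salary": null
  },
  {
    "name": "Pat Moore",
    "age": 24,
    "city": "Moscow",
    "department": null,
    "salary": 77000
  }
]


Checking for missing (null) values in 5 records:

  Grace Moore: complete
  Ivan Moore: complete
  Grace Moore: department, salary
  Pat White: city, department, salary
  Pat Moore: department

Per field:
  name: 0 missing
  age: 0 missing
  city: 1 missing
  department: 3 missing
  salary: 2 missing

Total missing values: 6
Records with any missing: 3

6 missing values (city: 1, department: 3, salary: 2); 3 incomplete records


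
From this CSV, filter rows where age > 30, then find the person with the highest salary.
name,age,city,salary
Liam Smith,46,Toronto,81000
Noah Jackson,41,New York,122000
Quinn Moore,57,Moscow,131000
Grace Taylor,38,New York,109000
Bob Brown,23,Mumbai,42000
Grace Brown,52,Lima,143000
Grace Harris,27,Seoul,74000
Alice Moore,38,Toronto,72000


Filter: age > 30
Sort by: salary (descending)

Filtered records (6):
  Grace Brown, age 52, salary $143000
  Quinn Moore, age 57, salary $131000
  Noah Jackson, age 41, salary $122000
  Grace Taylor, age 38, salary $109000
  Liam Smith, age 46, salary $81000
  Alice Moore, age 38, salary $72000

Highest salary: Grace Brown ($143000)

Grace Brown


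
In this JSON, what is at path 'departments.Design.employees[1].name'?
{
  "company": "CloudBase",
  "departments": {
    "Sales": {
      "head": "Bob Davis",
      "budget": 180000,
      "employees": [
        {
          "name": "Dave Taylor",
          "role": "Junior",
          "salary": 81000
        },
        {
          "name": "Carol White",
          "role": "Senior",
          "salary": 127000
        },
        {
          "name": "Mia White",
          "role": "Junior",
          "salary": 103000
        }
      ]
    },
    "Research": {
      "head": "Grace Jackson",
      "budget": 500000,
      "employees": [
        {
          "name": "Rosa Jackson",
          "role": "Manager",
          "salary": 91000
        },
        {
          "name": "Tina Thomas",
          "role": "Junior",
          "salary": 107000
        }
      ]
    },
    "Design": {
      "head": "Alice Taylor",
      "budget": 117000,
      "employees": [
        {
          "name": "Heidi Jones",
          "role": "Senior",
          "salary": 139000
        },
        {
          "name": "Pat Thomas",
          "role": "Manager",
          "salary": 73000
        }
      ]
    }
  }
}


Path: departments.Design.employees[1].name

Navigate:
  -> departments
  -> Design
  -> employees[1].name = 'Pat Thomas'

Pat Thomas


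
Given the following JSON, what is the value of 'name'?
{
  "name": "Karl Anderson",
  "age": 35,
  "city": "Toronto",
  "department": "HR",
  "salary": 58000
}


Looking up field 'name'
Value: Karl Anderson

Karl Anderson


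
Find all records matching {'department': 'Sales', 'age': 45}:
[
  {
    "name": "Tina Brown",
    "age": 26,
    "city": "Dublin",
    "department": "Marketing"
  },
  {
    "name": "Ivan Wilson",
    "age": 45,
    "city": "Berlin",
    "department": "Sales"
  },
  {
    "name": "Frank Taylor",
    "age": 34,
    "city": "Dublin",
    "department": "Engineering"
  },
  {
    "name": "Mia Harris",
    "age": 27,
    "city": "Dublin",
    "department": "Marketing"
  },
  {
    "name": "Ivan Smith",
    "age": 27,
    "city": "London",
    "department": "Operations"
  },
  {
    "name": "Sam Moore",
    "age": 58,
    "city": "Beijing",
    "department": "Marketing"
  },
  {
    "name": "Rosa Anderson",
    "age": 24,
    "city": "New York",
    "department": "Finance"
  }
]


Search criteria: {'department': 'Sales', 'age': 45}

Checking 7 records:
  Tina Brown: {department: Marketing, age: 26}
  Ivan Wilson: {department: Sales, age: 45} <-- MATCH
  Frank Taylor: {department: Engineering, age: 34}
  Mia Harris: {department: Marketing, age: 27}
  Ivan Smith: {department: Operations, age: 27}
  Sam Moore: {department: Marketing, age: 58}
  Rosa Anderson: {department: Finance, age: 24}

Matches: ["Ivan Wilson"]

["Ivan Wilson"]


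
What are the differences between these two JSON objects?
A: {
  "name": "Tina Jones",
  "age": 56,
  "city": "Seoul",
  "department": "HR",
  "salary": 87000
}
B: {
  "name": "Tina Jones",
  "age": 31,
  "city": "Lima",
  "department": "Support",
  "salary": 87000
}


Comparing each field (in key order):
  name: same
  age: DIFFERENT
  city: DIFFERENT
  department: DIFFERENT
  salary: same
Differences:
  age: 56 -> 31
  city: Seoul -> Lima
  department: HR -> Support

3 field(s) changed

3 changes: age, city, department


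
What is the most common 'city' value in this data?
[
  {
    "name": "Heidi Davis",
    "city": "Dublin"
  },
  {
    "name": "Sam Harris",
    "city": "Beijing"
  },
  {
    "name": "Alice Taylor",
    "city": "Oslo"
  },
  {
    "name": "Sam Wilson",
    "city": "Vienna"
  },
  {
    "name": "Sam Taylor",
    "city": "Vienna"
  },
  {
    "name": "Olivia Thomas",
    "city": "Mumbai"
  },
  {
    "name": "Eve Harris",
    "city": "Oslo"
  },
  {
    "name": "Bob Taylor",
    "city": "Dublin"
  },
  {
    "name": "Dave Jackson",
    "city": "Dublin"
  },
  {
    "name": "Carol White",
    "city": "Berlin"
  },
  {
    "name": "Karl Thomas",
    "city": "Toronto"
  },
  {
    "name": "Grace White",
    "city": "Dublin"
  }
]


Counting 'city' values across 12 records:

  Dublin: 4 ####
  Oslo: 2 ##
  Vienna: 2 ##
  Beijing: 1 #
  Mumbai: 1 #
  Berlin: 1 #
  Toronto: 1 #

Most common: Dublin (4 times)

Dublin (4 times)


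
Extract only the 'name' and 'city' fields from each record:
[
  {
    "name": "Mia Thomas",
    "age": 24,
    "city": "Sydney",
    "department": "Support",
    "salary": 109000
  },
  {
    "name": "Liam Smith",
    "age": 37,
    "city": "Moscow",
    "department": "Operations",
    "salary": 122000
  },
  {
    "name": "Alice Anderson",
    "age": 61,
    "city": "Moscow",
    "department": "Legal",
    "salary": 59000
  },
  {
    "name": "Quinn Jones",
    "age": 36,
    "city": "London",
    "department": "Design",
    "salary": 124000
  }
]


Original: 4 records with fields: name, age, city, department, salary
Keep: ['name', 'city']
Drop: ['age', 'department', 'salary']
Result: 4 records, 2 fields each

[
  {
    "name": "Mia Thomas",
    "city": "Sydney"
  },
  {
    "name": "Liam Smith",
    "city": "Moscow"
  },
  {
    "name": "Alice Anderson",
    "city": "Moscow"
  },
  {
    "name": "Quinn Jones",
    "city": "London"
  }
]


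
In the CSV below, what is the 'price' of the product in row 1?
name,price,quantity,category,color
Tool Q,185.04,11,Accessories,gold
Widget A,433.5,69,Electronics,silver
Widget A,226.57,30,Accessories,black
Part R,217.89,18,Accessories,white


Query: Row 1 ('Tool Q'), column 'price'
Value: 185.04

185.04


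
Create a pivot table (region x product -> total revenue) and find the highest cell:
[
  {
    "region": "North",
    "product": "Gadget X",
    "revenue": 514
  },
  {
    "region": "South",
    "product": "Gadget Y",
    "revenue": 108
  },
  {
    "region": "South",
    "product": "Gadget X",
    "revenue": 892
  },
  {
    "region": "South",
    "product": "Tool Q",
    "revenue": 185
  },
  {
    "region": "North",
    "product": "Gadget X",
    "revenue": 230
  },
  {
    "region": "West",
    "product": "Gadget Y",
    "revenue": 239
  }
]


Pivot: region (rows) x product (columns) -> total revenue

     Gadget X      Gadget Y      Tool Q      
North          744             0             0  
South          892           108           185  
West             0           239             0  

Highest: South / Gadget X = $892

South / Gadget X = $892


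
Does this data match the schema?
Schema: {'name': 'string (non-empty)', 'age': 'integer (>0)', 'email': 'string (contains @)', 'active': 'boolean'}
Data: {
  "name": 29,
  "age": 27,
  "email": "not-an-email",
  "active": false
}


Validating each field against schema:
  name: FAIL (29 is not a string)
  age: OK (positive integer)
  email: FAIL ("not-an-email" does not contain @)
  active: OK (boolean)

Result: INVALID (2 errors: name, email)

INVALID (2 errors: name, email)


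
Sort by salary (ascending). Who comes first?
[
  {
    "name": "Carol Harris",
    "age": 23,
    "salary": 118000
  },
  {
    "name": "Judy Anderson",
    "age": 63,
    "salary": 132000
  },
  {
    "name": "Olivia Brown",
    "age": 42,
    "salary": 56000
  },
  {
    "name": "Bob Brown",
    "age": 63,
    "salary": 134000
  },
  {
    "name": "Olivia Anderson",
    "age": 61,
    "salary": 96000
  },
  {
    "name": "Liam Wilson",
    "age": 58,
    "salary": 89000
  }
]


Sort by: salary (ascending)

Sorted order:
  1. Olivia Brown (salary = 56000)
  2. Liam Wilson (salary = 89000)
  3. Olivia Anderson (salary = 96000)
  4. Carol Harris (salary = 118000)
  5. Judy Anderson (salary = 132000)
  6. Bob Brown (salary = 134000)

First: Olivia Brown

Olivia Brown


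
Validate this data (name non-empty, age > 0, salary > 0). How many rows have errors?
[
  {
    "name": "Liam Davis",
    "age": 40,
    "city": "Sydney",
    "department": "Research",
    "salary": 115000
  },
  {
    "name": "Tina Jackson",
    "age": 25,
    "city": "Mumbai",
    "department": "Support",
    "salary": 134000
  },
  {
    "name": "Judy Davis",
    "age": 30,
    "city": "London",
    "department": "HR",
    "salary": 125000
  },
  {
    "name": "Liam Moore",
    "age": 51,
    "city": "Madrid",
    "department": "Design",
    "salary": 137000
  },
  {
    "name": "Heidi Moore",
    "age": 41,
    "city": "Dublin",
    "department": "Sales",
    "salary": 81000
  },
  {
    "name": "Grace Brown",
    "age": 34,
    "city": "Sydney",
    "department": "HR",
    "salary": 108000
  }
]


Validating 6 records:
Rules: name non-empty, age > 0, salary > 0

  Row 1 (Liam Davis): OK
  Row 2 (Tina Jackson): OK
  Row 3 (Judy Davis): OK
  Row 4 (Liam Moore): OK
  Row 5 (Heidi Moore): OK
  Row 6 (Grace Brown): OK

Total errors: 0

0 errors


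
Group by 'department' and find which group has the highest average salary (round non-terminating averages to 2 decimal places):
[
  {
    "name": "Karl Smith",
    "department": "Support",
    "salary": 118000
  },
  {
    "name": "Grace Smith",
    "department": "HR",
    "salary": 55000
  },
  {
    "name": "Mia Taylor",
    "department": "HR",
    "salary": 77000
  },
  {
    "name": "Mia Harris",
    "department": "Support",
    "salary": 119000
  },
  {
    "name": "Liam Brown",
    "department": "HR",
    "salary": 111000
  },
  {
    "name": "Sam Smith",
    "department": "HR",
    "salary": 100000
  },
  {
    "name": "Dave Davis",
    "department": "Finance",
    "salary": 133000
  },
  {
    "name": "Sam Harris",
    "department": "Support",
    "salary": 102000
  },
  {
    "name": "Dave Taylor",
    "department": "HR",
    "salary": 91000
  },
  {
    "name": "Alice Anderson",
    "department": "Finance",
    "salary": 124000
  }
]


Group by: department

Groups:
  Finance: 2 people, avg salary = 257000/2 = $128500
  HR: 5 people, avg salary = 434000/5 = $86800
  Support: 3 people, avg salary = 339000/3 = $113000

Highest average salary: Finance ($128500)

Finance ($128500)


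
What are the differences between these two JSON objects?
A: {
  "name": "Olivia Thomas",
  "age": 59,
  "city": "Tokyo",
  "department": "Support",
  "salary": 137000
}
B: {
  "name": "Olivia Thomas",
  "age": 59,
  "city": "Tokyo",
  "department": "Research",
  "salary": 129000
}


Comparing each field (in key order):
  name: same
  age: same
  city: same
  department: DIFFERENT
  salary: DIFFERENT
Differences:
  department: Support -> Research
  salary: 137000 -> 129000

2 field(s) changed

2 changes: department, salary


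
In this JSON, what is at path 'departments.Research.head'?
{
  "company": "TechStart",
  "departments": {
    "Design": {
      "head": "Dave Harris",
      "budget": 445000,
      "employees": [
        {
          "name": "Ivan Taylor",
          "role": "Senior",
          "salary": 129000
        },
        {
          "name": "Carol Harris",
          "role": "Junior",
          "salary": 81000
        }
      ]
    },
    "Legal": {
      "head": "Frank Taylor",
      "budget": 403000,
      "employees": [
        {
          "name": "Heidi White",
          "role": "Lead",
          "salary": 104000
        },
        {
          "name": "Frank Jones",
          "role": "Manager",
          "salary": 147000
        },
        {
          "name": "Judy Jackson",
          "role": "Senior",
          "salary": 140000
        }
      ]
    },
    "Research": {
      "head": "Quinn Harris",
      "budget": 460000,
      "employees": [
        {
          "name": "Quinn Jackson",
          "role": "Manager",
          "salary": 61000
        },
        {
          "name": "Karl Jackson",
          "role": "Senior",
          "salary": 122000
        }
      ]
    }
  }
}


Path: departments.Research.head

Navigate:
  -> departments
  -> Research
  -> head = 'Quinn Harris'

Quinn Harris


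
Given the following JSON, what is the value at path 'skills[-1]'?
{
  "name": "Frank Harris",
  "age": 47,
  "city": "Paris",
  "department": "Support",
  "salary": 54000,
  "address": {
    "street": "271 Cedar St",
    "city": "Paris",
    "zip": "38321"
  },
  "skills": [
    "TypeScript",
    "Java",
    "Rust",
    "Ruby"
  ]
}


Query: skills[-1]
Path: skills -> last element
Value: Ruby

Ruby


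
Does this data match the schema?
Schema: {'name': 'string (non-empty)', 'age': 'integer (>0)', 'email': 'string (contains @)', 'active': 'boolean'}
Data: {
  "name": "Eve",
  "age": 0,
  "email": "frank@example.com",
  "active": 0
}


Validating each field against schema:
  name: OK (non-empty string)
  age: FAIL (0 is not > 0)
  email: OK (string with @)
  active: FAIL (0 is not a boolean)

Result: INVALID (2 errors: age, active)

INVALID (2 errors: age, active)


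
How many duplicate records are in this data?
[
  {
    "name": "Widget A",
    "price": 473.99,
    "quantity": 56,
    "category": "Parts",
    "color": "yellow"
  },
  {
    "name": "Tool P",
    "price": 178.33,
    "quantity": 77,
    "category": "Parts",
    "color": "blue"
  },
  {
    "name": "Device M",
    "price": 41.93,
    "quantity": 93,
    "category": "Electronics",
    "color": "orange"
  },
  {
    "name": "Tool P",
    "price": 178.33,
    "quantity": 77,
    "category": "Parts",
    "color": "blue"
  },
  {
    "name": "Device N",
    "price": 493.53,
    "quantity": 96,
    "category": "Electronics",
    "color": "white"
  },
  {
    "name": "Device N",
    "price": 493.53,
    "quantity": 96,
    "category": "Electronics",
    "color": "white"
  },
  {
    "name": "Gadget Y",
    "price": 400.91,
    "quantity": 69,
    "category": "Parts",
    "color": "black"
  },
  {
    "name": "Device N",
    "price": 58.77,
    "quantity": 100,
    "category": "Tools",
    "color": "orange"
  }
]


Checking 8 records for duplicates:

  Row 1: Widget A ($473.99, qty 56)
  Row 2: Tool P ($178.33, qty 77)
  Row 3: Device M ($41.93, qty 93)
  Row 4: Tool P ($178.33, qty 77) <-- DUPLICATE
  Row 5: Device N ($493.53, qty 96)
  Row 6: Device N ($493.53, qty 96) <-- DUPLICATE
  Row 7: Gadget Y ($400.91, qty 69)
  Row 8: Device N ($58.77, qty 100)

Duplicates found: 2
Unique records: 6

2 duplicates, 6 unique


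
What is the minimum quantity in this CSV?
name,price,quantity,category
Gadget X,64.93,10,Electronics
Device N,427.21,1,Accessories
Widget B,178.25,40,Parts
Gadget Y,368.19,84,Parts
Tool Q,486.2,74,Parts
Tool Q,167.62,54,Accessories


Computing minimum quantity:
Values: [10, 1, 40, 84, 74, 54]
Min = 1

1


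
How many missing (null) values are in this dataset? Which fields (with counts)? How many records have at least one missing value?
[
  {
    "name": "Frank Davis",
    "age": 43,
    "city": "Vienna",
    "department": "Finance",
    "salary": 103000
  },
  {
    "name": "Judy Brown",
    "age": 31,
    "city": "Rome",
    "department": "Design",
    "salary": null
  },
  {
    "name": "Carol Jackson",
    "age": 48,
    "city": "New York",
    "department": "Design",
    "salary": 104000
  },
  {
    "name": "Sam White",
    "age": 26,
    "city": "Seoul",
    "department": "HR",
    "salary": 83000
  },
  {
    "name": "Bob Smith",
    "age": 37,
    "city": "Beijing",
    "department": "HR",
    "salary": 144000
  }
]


Checking for missing (null) values in 5 records:

  Frank Davis: complete
  Judy Brown: salary
  Carol Jackson: complete
  Sam White: complete
  Bob Smith: complete

Per field:
  name: 0 missing
  age: 0 missing
  city: 0 missing
  department: 0 missing
  salary: 1 missing

Total missing values: 1
Records with any missing: 1

1 missing values (salary: 1); 1 incomplete records


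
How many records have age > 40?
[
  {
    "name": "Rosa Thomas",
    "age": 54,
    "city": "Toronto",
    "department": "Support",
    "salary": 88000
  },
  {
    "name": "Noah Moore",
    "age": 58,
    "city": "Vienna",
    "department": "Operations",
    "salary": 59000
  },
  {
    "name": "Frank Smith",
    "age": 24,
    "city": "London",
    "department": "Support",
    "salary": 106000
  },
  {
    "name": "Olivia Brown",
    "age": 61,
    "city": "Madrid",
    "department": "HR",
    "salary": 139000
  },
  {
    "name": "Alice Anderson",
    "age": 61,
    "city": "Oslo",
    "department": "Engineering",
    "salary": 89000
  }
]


Data: 5 records
Condition: age > 40

Checking each record:
  Rosa Thomas: 54 MATCH
  Noah Moore: 58 MATCH
  Frank Smith: 24
  Olivia Brown: 61 MATCH
  Alice Anderson: 61 MATCH

Count: 4

4


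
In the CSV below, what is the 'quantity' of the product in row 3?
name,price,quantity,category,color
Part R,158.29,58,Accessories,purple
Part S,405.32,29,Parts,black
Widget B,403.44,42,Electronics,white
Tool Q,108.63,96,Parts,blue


Query: Row 3 ('Widget B'), column 'quantity'
Value: 42

42


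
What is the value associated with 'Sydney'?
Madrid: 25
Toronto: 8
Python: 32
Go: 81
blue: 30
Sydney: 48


Looking up key 'Sydney'
Value: 48

48


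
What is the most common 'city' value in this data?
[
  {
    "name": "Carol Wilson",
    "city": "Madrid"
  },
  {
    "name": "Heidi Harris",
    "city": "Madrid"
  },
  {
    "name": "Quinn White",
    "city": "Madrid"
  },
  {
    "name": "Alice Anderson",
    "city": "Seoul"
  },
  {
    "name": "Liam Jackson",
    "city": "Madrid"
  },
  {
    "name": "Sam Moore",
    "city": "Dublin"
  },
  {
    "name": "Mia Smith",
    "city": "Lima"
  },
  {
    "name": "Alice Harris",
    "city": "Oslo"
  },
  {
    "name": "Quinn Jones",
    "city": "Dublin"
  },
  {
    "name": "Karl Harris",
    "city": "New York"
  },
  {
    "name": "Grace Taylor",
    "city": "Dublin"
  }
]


Counting 'city' values across 11 records:

  Madrid: 4 ####
  Dublin: 3 ###
  Seoul: 1 #
  Lima: 1 #
  Oslo: 1 #
  New York: 1 #

Most common: Madrid (4 times)

Madrid (4 times)


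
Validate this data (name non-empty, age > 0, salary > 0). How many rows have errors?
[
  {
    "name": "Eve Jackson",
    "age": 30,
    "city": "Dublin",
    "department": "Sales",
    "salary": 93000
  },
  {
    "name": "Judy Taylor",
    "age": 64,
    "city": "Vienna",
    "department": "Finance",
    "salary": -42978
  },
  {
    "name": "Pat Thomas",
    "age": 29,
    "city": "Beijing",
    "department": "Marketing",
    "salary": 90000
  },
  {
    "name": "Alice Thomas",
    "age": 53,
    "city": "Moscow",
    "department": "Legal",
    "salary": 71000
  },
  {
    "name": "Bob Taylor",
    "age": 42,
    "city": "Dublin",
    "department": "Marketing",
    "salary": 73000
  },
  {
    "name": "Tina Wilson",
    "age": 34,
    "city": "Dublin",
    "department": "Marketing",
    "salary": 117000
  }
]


Validating 6 records:
Rules: name non-empty, age > 0, salary > 0

  Row 1 (Eve Jackson): OK
  Row 2 (Judy Taylor): negative salary: -42978
  Row 3 (Pat Thomas): OK
  Row 4 (Alice Thomas): OK
  Row 5 (Bob Taylor): OK
  Row 6 (Tina Wilson): OK

Total errors: 1

1 errors


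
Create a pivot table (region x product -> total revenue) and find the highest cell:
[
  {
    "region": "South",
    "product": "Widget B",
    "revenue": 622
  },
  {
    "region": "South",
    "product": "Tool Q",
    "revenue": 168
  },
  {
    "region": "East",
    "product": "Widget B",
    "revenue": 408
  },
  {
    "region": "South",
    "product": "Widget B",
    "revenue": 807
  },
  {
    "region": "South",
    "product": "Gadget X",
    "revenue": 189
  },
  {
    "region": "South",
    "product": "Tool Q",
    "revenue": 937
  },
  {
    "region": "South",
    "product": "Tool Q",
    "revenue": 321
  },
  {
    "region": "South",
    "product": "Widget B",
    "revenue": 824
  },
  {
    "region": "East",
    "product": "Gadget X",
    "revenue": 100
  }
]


Pivot: region (rows) x product (columns) -> total revenue

     Gadget X      Tool Q        Widget B    
East           100             0           408  
South          189          1426          2253  

Highest: South / Widget B = $2253

South / Widget B = $2253


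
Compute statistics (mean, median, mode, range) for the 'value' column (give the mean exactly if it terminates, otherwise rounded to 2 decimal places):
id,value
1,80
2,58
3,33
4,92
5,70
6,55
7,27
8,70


Data: [80, 58, 33, 92, 70, 55, 27, 70]
Count: 8
Sum: 485
Mean: 485/8 = 60.625
Sorted: [27, 33, 55, 58, 70, 70, 80, 92]
Median: 64.0
Mode: 70 (2 times)
Range: 92 - 27 = 65
Min: 27, Max: 92

mean=60.625, median=64.0, mode=70, range=65


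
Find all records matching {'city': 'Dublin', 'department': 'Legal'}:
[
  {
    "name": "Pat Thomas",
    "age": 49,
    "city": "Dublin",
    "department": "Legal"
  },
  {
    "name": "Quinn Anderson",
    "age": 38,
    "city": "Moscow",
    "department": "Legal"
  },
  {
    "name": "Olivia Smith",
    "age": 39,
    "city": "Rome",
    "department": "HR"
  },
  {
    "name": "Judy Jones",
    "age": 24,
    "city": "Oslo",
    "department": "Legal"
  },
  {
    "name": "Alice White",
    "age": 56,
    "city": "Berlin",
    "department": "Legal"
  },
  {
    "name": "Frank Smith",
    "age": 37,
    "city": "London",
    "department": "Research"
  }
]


Search criteria: {'city': 'Dublin', 'department': 'Legal'}

Checking 6 records:
  Pat Thomas: {city: Dublin, department: Legal} <-- MATCH
  Quinn Anderson: {city: Moscow, department: Legal}
  Olivia Smith: {city: Rome, department: HR}
  Judy Jones: {city: Oslo, department: Legal}
  Alice White: {city: Berlin, department: Legal}
  Frank Smith: {city: London, department: Research}

Matches: ["Pat Thomas"]

["Pat Thomas"]


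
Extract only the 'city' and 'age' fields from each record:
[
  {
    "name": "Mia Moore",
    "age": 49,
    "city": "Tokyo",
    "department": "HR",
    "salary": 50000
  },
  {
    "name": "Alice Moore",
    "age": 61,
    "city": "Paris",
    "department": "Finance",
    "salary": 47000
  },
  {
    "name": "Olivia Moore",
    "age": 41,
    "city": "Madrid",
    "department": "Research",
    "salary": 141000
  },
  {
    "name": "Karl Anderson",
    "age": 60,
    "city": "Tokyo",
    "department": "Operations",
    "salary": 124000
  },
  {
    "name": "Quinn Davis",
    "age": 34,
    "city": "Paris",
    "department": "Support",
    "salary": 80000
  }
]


Original: 5 records with fields: name, age, city, department, salary
Keep: ['city', 'age']
Drop: ['name', 'department', 'salary']
Result: 5 records, 2 fields each

[
  {
    "city": "Tokyo",
    "age": 49
  },
  {
    "city": "Paris",
    "age": 61
  },
  {
    "city": "Madrid",
    "age": 41
  },
  {
    "city": "Tokyo",
    "age": 60
  },
  {
    "city": "Paris",
    "age": 34
  }
]


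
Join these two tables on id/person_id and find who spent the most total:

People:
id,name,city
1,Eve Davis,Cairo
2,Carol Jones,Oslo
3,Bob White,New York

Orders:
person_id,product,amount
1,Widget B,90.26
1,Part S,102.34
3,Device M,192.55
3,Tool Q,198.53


Join on: people.id = orders.person_id

Joined rows:
  Eve Davis (Cairo) bought Widget B for $90.26
  Eve Davis (Cairo) bought Part S for $102.34
  Bob White (New York) bought Device M for $192.55
  Bob White (New York) bought Tool Q for $198.53

Total per person:
  Bob White: $391.08
  Eve Davis: $192.60

Top spender: Bob White ($391.08)

Bob White ($391.08)


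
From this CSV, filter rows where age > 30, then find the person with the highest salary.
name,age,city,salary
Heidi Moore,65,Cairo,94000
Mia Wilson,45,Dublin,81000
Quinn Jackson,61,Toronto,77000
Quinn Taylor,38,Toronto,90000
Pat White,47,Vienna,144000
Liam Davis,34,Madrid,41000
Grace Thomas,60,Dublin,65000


Filter: age > 30
Sort by: salary (descending)

Filtered records (7):
  Pat White, age 47, salary $144000
  Heidi Moore, age 65, salary $94000
  Quinn Taylor, age 38, salary $90000
  Mia Wilson, age 45, salary $81000
  Quinn Jackson, age 61, salary $77000
  Grace Thomas, age 60, salary $65000
  Liam Davis, age 34, salary $41000

Highest salary: Pat White ($144000)

Pat White


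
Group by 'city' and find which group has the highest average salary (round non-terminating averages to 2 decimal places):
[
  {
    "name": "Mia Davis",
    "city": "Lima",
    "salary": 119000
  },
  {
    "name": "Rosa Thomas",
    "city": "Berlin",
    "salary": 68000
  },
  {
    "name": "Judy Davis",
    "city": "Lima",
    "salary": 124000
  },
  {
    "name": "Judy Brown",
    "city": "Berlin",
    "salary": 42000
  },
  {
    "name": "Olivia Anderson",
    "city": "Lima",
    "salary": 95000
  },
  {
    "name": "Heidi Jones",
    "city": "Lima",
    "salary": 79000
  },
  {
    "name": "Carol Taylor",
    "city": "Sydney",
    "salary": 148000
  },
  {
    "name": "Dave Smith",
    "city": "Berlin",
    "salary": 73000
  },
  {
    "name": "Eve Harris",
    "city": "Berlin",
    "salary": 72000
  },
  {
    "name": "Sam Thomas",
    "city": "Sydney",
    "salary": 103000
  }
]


Group by: city

Groups:
  Berlin: 4 people, avg salary = 255000/4 = $63750
  Lima: 4 people, avg salary = 417000/4 = $104250
  Sydney: 2 people, avg salary = 251000/2 = $125500

Highest average salary: Sydney ($125500)

Sydney ($125500)


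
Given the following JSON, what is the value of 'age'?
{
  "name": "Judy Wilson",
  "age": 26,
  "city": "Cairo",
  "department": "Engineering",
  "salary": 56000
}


Looking up field 'age'
Value: 26

26


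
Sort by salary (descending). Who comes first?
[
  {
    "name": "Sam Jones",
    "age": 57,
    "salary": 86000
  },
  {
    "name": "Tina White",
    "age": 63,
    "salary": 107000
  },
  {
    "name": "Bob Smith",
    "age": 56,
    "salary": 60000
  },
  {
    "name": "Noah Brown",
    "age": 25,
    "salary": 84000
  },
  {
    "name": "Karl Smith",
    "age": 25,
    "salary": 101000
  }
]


Sort by: salary (descending)

Sorted order:
  1. Tina White (salary = 107000)
  2. Karl Smith (salary = 101000)
  3. Sam Jones (salary = 86000)
  4. Noah Brown (salary = 84000)
  5. Bob Smith (salary = 60000)

First: Tina White

Tina White


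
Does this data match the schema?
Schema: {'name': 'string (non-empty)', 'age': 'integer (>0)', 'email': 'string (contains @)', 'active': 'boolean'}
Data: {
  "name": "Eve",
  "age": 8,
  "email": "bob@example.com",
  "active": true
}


Validating each field against schema:
  name: OK (non-empty string)
  age: OK (positive integer)
  email: OK (string with @)
  active: OK (boolean)

Result: VALID

VALID


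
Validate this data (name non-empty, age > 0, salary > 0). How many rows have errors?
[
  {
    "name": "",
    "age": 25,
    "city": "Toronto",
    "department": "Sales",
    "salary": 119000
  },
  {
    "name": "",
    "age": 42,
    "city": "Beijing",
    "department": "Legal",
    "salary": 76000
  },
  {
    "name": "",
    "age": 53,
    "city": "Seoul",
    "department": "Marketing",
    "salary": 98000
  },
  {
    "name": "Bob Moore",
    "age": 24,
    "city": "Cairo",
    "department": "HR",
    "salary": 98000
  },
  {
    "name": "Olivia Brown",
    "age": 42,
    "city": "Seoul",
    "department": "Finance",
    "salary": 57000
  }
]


Validating 5 records:
Rules: name non-empty, age > 0, salary > 0

  Row 1 (???): empty name
  Row 2 (???): empty name
  Row 3 (???): empty name
  Row 4 (Bob Moore): OK
  Row 5 (Olivia Brown): OK

Total errors: 3

3 errors
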